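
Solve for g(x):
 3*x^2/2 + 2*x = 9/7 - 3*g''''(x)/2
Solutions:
 g(x) = C1 + C2*x + C3*x^2 + C4*x^3 - x^6/360 - x^5/90 + x^4/28


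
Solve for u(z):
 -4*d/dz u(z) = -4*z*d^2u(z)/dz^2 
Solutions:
 u(z) = C1 + C2*z^2


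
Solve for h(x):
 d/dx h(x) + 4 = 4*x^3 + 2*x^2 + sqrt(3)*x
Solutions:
 h(x) = C1 + x^4 + 2*x^3/3 + sqrt(3)*x^2/2 - 4*x


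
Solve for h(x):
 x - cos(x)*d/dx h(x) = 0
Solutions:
 h(x) = C1 + Integral(x/cos(x), x)


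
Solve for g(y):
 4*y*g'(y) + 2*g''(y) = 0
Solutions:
 g(y) = C1 + C2*erf(y)


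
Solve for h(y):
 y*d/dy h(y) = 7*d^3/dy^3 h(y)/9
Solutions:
 h(y) = C1 + Integral(C2*airyai(21^(2/3)*y/7) + C3*airybi(21^(2/3)*y/7), y)


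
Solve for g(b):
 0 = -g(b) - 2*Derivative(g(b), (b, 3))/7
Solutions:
 g(b) = C3*exp(-2^(2/3)*7^(1/3)*b/2) + (C1*sin(2^(2/3)*sqrt(3)*7^(1/3)*b/4) + C2*cos(2^(2/3)*sqrt(3)*7^(1/3)*b/4))*exp(2^(2/3)*7^(1/3)*b/4)


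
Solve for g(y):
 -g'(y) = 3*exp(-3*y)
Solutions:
 g(y) = C1 + exp(-3*y)


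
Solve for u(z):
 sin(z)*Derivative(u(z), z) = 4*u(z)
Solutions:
 u(z) = C1*(cos(z)^2 - 2*cos(z) + 1)/(cos(z)^2 + 2*cos(z) + 1)


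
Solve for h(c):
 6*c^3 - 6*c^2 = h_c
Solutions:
 h(c) = C1 + 3*c^4/2 - 2*c^3


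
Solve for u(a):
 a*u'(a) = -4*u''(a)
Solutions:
 u(a) = C1 + C2*erf(sqrt(2)*a/4)


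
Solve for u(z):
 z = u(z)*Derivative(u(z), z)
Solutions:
 u(z) = -sqrt(C1 + z^2)
 u(z) = sqrt(C1 + z^2)


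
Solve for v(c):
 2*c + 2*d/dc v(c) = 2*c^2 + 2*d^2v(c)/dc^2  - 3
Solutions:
 v(c) = C1 + C2*exp(c) + c^3/3 + c^2/2 - c/2


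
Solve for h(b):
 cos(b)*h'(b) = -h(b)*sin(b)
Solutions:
 h(b) = C1*cos(b)


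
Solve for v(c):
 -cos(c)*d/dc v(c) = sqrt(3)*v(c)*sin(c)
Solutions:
 v(c) = C1*cos(c)^(sqrt(3))


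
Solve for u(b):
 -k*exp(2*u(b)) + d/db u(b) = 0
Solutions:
 u(b) = log(-sqrt(-1/(C1 + b*k))) - log(2)/2
 u(b) = log(-1/(C1 + b*k))/2 - log(2)/2


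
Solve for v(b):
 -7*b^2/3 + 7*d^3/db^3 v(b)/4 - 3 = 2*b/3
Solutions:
 v(b) = C1 + C2*b + C3*b^2 + b^5/45 + b^4/63 + 2*b^3/7


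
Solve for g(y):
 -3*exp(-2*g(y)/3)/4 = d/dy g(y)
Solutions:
 g(y) = 3*log(-sqrt(C1 - 3*y)) - 3*log(6)/2
 g(y) = 3*log(C1 - 3*y)/2 - 3*log(6)/2


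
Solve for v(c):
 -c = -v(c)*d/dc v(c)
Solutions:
 v(c) = -sqrt(C1 + c^2)
 v(c) = sqrt(C1 + c^2)


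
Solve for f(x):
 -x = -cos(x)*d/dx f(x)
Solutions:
 f(x) = C1 + Integral(x/cos(x), x)


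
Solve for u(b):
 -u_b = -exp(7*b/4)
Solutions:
 u(b) = C1 + 4*exp(7*b/4)/7


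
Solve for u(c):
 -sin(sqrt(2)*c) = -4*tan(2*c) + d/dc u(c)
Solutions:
 u(c) = C1 - 2*log(cos(2*c)) + sqrt(2)*cos(sqrt(2)*c)/2


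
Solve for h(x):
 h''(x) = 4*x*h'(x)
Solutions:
 h(x) = C1 + C2*erfi(sqrt(2)*x)


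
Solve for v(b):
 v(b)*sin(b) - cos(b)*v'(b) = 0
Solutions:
 v(b) = C1/cos(b)


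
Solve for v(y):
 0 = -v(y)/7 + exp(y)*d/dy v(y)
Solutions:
 v(y) = C1*exp(-exp(-y)/7)


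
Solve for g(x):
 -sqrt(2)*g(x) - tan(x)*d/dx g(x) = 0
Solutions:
 g(x) = C1/sin(x)^(sqrt(2))


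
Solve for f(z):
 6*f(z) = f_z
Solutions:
 f(z) = C1*exp(6*z)


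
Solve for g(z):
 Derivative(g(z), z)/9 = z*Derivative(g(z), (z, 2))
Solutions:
 g(z) = C1 + C2*z^(10/9)


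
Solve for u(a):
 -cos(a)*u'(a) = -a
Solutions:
 u(a) = C1 + Integral(a/cos(a), a)


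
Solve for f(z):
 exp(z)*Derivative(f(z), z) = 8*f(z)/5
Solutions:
 f(z) = C1*exp(-8*exp(-z)/5)


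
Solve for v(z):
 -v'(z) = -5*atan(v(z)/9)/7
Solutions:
 Integral(1/atan(_y/9), (_y, v(z))) = C1 + 5*z/7


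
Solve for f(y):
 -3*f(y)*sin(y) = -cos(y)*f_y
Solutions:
 f(y) = C1/cos(y)^3


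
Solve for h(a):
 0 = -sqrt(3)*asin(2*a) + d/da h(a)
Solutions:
 h(a) = C1 + sqrt(3)*(a*asin(2*a) + sqrt(1 - 4*a^2)/2)


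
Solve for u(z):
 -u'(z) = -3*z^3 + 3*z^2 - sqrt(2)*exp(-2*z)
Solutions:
 u(z) = C1 + 3*z^4/4 - z^3 - sqrt(2)*exp(-2*z)/2


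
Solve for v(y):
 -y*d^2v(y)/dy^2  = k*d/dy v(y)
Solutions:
 v(y) = C1 + y^(1 - re(k))*(C2*sin(log(y)*Abs(im(k))) + C3*cos(log(y)*im(k)))


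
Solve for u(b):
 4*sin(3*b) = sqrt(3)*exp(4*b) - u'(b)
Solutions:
 u(b) = C1 + sqrt(3)*exp(4*b)/4 + 4*cos(3*b)/3


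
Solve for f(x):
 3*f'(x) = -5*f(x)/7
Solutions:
 f(x) = C1*exp(-5*x/21)


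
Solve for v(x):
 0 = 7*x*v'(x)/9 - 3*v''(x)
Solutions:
 v(x) = C1 + C2*erfi(sqrt(42)*x/18)


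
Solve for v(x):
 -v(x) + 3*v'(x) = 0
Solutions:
 v(x) = C1*exp(x/3)


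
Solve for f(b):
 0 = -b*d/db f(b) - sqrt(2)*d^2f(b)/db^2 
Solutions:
 f(b) = C1 + C2*erf(2^(1/4)*b/2)


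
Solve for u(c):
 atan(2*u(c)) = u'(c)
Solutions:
 Integral(1/atan(2*_y), (_y, u(c))) = C1 + c


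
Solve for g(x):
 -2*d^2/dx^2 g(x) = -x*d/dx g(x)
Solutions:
 g(x) = C1 + C2*erfi(x/2)


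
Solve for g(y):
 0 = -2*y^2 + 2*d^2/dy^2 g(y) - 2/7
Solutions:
 g(y) = C1 + C2*y + y^4/12 + y^2/14


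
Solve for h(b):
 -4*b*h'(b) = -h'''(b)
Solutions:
 h(b) = C1 + Integral(C2*airyai(2^(2/3)*b) + C3*airybi(2^(2/3)*b), b)


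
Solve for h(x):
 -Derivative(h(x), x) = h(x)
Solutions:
 h(x) = C1*exp(-x)


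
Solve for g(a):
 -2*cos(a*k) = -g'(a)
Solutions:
 g(a) = C1 + 2*sin(a*k)/k


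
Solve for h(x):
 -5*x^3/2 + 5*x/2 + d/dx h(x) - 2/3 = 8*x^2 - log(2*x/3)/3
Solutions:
 h(x) = C1 + 5*x^4/8 + 8*x^3/3 - 5*x^2/4 - x*log(x)/3 - x*log(2)/3 + x*log(3)/3 + x


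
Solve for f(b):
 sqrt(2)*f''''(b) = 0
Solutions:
 f(b) = C1 + C2*b + C3*b^2 + C4*b^3


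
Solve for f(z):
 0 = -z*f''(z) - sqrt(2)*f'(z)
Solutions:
 f(z) = C1 + C2*z^(1 - sqrt(2))


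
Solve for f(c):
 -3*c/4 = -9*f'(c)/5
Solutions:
 f(c) = C1 + 5*c^2/24


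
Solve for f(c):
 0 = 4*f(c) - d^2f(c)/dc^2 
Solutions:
 f(c) = C1*exp(-2*c) + C2*exp(2*c)


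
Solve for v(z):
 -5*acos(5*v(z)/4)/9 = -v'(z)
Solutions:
 Integral(1/acos(5*_y/4), (_y, v(z))) = C1 + 5*z/9


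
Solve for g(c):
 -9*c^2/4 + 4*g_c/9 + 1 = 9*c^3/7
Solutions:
 g(c) = C1 + 81*c^4/112 + 27*c^3/16 - 9*c/4


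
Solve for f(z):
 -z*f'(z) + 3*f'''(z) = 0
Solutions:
 f(z) = C1 + Integral(C2*airyai(3^(2/3)*z/3) + C3*airybi(3^(2/3)*z/3), z)


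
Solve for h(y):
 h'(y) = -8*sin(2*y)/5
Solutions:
 h(y) = C1 + 4*cos(2*y)/5


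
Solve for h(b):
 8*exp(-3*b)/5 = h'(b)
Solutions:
 h(b) = C1 - 8*exp(-3*b)/15


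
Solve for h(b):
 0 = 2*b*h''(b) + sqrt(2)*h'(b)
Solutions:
 h(b) = C1 + C2*b^(1 - sqrt(2)/2)


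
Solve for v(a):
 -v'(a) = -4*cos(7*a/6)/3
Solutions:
 v(a) = C1 + 8*sin(7*a/6)/7


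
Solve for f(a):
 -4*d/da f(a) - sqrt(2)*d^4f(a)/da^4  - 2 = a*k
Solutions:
 f(a) = C1 + C4*exp(-sqrt(2)*a) - a^2*k/8 - a/2 + (C2*sin(sqrt(6)*a/2) + C3*cos(sqrt(6)*a/2))*exp(sqrt(2)*a/2)


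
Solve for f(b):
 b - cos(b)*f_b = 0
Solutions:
 f(b) = C1 + Integral(b/cos(b), b)


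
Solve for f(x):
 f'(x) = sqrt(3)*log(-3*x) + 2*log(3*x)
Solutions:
 f(x) = C1 + x*(sqrt(3) + 2)*log(x) + x*(-2 - sqrt(3) + sqrt(3)*log(3) + 2*log(3) + sqrt(3)*I*pi)


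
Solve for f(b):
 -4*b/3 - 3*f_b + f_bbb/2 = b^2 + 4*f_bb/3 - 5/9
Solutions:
 f(b) = C1 + C2*exp(b*(4 - sqrt(70))/3) + C3*exp(b*(4 + sqrt(70))/3) - b^3/9 - 2*b^2/27 + 34*b/243


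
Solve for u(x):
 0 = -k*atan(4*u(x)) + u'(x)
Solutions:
 Integral(1/atan(4*_y), (_y, u(x))) = C1 + k*x


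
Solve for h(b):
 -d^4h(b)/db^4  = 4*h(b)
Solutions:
 h(b) = (C1*sin(b) + C2*cos(b))*exp(-b) + (C3*sin(b) + C4*cos(b))*exp(b)


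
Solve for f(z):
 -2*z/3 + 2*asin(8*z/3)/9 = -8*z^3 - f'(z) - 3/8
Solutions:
 f(z) = C1 - 2*z^4 + z^2/3 - 2*z*asin(8*z/3)/9 - 3*z/8 - sqrt(9 - 64*z^2)/36


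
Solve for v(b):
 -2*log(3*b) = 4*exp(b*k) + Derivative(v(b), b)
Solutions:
 v(b) = C1 - 2*b*log(b) + 2*b*(1 - log(3)) + Piecewise((-4*exp(b*k)/k, Ne(k, 0)), (-4*b, True))


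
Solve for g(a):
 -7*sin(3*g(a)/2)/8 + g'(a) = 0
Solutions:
 -7*a/8 + log(cos(3*g(a)/2) - 1)/3 - log(cos(3*g(a)/2) + 1)/3 = C1


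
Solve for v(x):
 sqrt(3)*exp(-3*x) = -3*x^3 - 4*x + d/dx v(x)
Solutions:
 v(x) = C1 + 3*x^4/4 + 2*x^2 - sqrt(3)*exp(-3*x)/3


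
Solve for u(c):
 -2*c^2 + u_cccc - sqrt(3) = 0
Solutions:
 u(c) = C1 + C2*c + C3*c^2 + C4*c^3 + c^6/180 + sqrt(3)*c^4/24


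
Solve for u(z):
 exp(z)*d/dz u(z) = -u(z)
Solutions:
 u(z) = C1*exp(exp(-z))


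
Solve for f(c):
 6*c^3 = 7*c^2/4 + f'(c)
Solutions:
 f(c) = C1 + 3*c^4/2 - 7*c^3/12


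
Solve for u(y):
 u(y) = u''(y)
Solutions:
 u(y) = C1*exp(-y) + C2*exp(y)


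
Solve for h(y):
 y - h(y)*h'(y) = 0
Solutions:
 h(y) = -sqrt(C1 + y^2)
 h(y) = sqrt(C1 + y^2)


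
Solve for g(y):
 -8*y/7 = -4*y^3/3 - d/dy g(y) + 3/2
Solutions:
 g(y) = C1 - y^4/3 + 4*y^2/7 + 3*y/2


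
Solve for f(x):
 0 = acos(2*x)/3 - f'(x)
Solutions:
 f(x) = C1 + x*acos(2*x)/3 - sqrt(1 - 4*x^2)/6


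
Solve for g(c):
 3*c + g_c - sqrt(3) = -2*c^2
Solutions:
 g(c) = C1 - 2*c^3/3 - 3*c^2/2 + sqrt(3)*c


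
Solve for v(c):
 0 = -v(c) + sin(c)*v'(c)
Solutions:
 v(c) = C1*sqrt(cos(c) - 1)/sqrt(cos(c) + 1)


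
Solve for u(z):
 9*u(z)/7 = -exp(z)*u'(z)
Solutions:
 u(z) = C1*exp(9*exp(-z)/7)


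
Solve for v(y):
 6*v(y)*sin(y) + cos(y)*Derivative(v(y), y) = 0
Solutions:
 v(y) = C1*cos(y)^6


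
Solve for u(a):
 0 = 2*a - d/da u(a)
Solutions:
 u(a) = C1 + a^2


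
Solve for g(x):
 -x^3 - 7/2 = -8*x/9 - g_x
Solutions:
 g(x) = C1 + x^4/4 - 4*x^2/9 + 7*x/2


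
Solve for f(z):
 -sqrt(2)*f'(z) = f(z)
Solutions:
 f(z) = C1*exp(-sqrt(2)*z/2)


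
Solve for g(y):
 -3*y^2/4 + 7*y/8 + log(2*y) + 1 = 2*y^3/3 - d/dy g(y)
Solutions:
 g(y) = C1 + y^4/6 + y^3/4 - 7*y^2/16 - y*log(y) - y*log(2)


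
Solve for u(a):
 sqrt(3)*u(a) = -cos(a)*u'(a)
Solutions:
 u(a) = C1*(sin(a) - 1)^(sqrt(3)/2)/(sin(a) + 1)^(sqrt(3)/2)


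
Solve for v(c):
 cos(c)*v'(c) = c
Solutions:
 v(c) = C1 + Integral(c/cos(c), c)


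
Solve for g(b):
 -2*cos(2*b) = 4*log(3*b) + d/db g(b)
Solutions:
 g(b) = C1 - 4*b*log(b) - 4*b*log(3) + 4*b - sin(2*b)


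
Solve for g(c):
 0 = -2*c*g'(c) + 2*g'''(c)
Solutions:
 g(c) = C1 + Integral(C2*airyai(c) + C3*airybi(c), c)


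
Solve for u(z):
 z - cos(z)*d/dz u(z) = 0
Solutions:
 u(z) = C1 + Integral(z/cos(z), z)


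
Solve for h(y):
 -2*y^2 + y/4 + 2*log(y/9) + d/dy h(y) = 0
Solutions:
 h(y) = C1 + 2*y^3/3 - y^2/8 - 2*y*log(y) + 2*y + y*log(81)


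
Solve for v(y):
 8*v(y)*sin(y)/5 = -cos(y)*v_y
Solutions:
 v(y) = C1*cos(y)^(8/5)


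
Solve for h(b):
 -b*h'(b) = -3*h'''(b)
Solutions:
 h(b) = C1 + Integral(C2*airyai(3^(2/3)*b/3) + C3*airybi(3^(2/3)*b/3), b)


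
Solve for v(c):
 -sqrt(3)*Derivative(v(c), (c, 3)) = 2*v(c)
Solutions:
 v(c) = C3*exp(-2^(1/3)*3^(5/6)*c/3) + (C1*sin(6^(1/3)*c/2) + C2*cos(6^(1/3)*c/2))*exp(2^(1/3)*3^(5/6)*c/6)


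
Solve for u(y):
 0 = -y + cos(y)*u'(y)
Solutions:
 u(y) = C1 + Integral(y/cos(y), y)


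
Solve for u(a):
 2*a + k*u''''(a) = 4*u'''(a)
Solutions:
 u(a) = C1 + C2*a + C3*a^2 + C4*exp(4*a/k) + a^4/48 + a^3*k/48


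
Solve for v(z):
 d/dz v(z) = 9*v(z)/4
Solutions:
 v(z) = C1*exp(9*z/4)


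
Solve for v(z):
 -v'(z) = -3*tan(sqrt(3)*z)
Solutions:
 v(z) = C1 - sqrt(3)*log(cos(sqrt(3)*z))


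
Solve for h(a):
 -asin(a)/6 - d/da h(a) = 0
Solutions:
 h(a) = C1 - a*asin(a)/6 - sqrt(1 - a^2)/6


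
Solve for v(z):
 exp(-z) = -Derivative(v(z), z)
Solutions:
 v(z) = C1 + exp(-z)


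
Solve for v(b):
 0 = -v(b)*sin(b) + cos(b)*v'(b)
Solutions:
 v(b) = C1/cos(b)


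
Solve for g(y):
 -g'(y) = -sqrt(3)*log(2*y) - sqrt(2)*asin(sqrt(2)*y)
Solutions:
 g(y) = C1 + sqrt(3)*y*(log(y) - 1) + sqrt(3)*y*log(2) + sqrt(2)*(y*asin(sqrt(2)*y) + sqrt(2)*sqrt(1 - 2*y^2)/2)


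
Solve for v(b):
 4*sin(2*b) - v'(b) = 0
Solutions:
 v(b) = C1 - 2*cos(2*b)


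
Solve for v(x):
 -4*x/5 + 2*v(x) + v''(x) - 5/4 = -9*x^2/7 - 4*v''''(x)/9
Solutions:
 v(x) = -9*x^2/14 + 2*x/5 + (C1*sin(2^(3/4)*sqrt(3)*x*cos(atan(sqrt(23)/3)/2)/2) + C2*cos(2^(3/4)*sqrt(3)*x*cos(atan(sqrt(23)/3)/2)/2))*exp(-2^(3/4)*sqrt(3)*x*sin(atan(sqrt(23)/3)/2)/2) + (C3*sin(2^(3/4)*sqrt(3)*x*cos(atan(sqrt(23)/3)/2)/2) + C4*cos(2^(3/4)*sqrt(3)*x*cos(atan(sqrt(23)/3)/2)/2))*exp(2^(3/4)*sqrt(3)*x*sin(atan(sqrt(23)/3)/2)/2) + 71/56


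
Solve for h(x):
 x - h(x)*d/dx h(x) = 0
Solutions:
 h(x) = -sqrt(C1 + x^2)
 h(x) = sqrt(C1 + x^2)


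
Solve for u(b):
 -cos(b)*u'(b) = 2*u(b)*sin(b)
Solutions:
 u(b) = C1*cos(b)^2


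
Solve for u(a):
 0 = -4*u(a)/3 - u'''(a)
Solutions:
 u(a) = C3*exp(-6^(2/3)*a/3) + (C1*sin(2^(2/3)*3^(1/6)*a/2) + C2*cos(2^(2/3)*3^(1/6)*a/2))*exp(6^(2/3)*a/6)


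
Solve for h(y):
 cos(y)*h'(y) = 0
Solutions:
 h(y) = C1


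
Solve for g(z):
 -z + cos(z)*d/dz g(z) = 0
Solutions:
 g(z) = C1 + Integral(z/cos(z), z)


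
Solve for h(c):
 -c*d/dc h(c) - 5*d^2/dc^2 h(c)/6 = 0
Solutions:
 h(c) = C1 + C2*erf(sqrt(15)*c/5)


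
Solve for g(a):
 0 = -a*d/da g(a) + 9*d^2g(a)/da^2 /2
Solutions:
 g(a) = C1 + C2*erfi(a/3)


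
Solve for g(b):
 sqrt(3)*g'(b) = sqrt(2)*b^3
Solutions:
 g(b) = C1 + sqrt(6)*b^4/12


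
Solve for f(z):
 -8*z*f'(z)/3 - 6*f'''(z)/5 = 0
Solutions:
 f(z) = C1 + Integral(C2*airyai(-60^(1/3)*z/3) + C3*airybi(-60^(1/3)*z/3), z)


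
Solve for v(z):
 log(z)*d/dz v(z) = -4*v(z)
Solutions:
 v(z) = C1*exp(-4*li(z))


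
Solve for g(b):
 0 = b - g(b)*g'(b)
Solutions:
 g(b) = -sqrt(C1 + b^2)
 g(b) = sqrt(C1 + b^2)


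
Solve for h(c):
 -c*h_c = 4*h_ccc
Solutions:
 h(c) = C1 + Integral(C2*airyai(-2^(1/3)*c/2) + C3*airybi(-2^(1/3)*c/2), c)


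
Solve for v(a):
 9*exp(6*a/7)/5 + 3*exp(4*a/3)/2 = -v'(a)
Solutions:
 v(a) = C1 - 21*exp(6*a/7)/10 - 9*exp(4*a/3)/8


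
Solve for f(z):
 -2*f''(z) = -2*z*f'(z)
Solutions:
 f(z) = C1 + C2*erfi(sqrt(2)*z/2)


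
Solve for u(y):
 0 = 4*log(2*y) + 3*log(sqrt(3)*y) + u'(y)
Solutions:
 u(y) = C1 - 7*y*log(y) - y*log(48*sqrt(3)) + 7*y


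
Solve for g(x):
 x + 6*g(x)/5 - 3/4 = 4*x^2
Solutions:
 g(x) = 10*x^2/3 - 5*x/6 + 5/8


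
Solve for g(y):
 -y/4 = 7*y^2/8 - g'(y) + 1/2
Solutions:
 g(y) = C1 + 7*y^3/24 + y^2/8 + y/2


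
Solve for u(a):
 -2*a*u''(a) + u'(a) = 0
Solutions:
 u(a) = C1 + C2*a^(3/2)


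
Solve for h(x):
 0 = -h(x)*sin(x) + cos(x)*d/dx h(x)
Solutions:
 h(x) = C1/cos(x)


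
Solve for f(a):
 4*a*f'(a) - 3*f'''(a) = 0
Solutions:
 f(a) = C1 + Integral(C2*airyai(6^(2/3)*a/3) + C3*airybi(6^(2/3)*a/3), a)


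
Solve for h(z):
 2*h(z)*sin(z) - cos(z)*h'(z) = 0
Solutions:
 h(z) = C1/cos(z)^2


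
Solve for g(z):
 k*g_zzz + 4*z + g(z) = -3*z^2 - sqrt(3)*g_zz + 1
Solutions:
 g(z) = C1*exp(-z*(3^(1/3)*(sqrt(((9 + 2*sqrt(3)/k^2)^2 - 12/k^4)/k^2)/2 + 9/(2*k) + sqrt(3)/k^3)^(1/3) + sqrt(3)/k + 3^(2/3)/(k^2*(sqrt(((9 + 2*sqrt(3)/k^2)^2 - 12/k^4)/k^2)/2 + 9/(2*k) + sqrt(3)/k^3)^(1/3)))/3) + C2*exp(z*(3^(1/3)*(sqrt(((9 + 2*sqrt(3)/k^2)^2 - 12/k^4)/k^2)/2 + 9/(2*k) + sqrt(3)/k^3)^(1/3)/6 - 3^(5/6)*I*(sqrt(((9 + 2*sqrt(3)/k^2)^2 - 12/k^4)/k^2)/2 + 9/(2*k) + sqrt(3)/k^3)^(1/3)/6 - sqrt(3)/(3*k) - 2/(k^2*(-3^(1/3) + 3^(5/6)*I)*(sqrt(((9 + 2*sqrt(3)/k^2)^2 - 12/k^4)/k^2)/2 + 9/(2*k) + sqrt(3)/k^3)^(1/3)))) + C3*exp(z*(3^(1/3)*(sqrt(((9 + 2*sqrt(3)/k^2)^2 - 12/k^4)/k^2)/2 + 9/(2*k) + sqrt(3)/k^3)^(1/3)/6 + 3^(5/6)*I*(sqrt(((9 + 2*sqrt(3)/k^2)^2 - 12/k^4)/k^2)/2 + 9/(2*k) + sqrt(3)/k^3)^(1/3)/6 - sqrt(3)/(3*k) + 2/(k^2*(3^(1/3) + 3^(5/6)*I)*(sqrt(((9 + 2*sqrt(3)/k^2)^2 - 12/k^4)/k^2)/2 + 9/(2*k) + sqrt(3)/k^3)^(1/3)))) - 3*z^2 - 4*z + 1 + 6*sqrt(3)


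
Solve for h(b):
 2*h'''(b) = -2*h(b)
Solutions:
 h(b) = C3*exp(-b) + (C1*sin(sqrt(3)*b/2) + C2*cos(sqrt(3)*b/2))*exp(b/2)


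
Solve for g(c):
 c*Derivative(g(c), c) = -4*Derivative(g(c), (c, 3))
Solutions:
 g(c) = C1 + Integral(C2*airyai(-2^(1/3)*c/2) + C3*airybi(-2^(1/3)*c/2), c)


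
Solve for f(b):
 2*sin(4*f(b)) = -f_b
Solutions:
 f(b) = -acos((-C1 - exp(16*b))/(C1 - exp(16*b)))/4 + pi/2
 f(b) = acos((-C1 - exp(16*b))/(C1 - exp(16*b)))/4


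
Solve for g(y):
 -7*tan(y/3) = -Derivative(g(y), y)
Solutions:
 g(y) = C1 - 21*log(cos(y/3))


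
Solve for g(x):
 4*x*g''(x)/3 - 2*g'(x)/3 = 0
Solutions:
 g(x) = C1 + C2*x^(3/2)


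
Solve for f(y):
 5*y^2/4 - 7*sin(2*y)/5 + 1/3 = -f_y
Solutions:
 f(y) = C1 - 5*y^3/12 - y/3 - 7*cos(2*y)/10


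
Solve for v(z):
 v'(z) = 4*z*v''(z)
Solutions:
 v(z) = C1 + C2*z^(5/4)


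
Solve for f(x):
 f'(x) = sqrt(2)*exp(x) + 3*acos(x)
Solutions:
 f(x) = C1 + 3*x*acos(x) - 3*sqrt(1 - x^2) + sqrt(2)*exp(x)


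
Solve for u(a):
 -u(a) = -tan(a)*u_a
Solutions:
 u(a) = C1*sin(a)


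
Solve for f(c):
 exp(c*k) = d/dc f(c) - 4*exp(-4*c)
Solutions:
 f(c) = C1 - exp(-4*c) + exp(c*k)/k


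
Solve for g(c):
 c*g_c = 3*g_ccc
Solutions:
 g(c) = C1 + Integral(C2*airyai(3^(2/3)*c/3) + C3*airybi(3^(2/3)*c/3), c)


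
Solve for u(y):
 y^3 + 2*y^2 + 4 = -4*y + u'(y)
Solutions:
 u(y) = C1 + y^4/4 + 2*y^3/3 + 2*y^2 + 4*y


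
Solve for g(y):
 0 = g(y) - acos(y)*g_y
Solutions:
 g(y) = C1*exp(Integral(1/acos(y), y))


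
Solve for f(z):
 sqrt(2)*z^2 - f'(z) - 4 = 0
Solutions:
 f(z) = C1 + sqrt(2)*z^3/3 - 4*z


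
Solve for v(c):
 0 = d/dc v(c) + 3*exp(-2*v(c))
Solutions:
 v(c) = log(-sqrt(C1 - 6*c))
 v(c) = log(C1 - 6*c)/2


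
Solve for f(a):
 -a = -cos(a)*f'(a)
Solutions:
 f(a) = C1 + Integral(a/cos(a), a)


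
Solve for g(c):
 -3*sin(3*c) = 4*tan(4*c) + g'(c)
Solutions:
 g(c) = C1 + log(cos(4*c)) + cos(3*c)


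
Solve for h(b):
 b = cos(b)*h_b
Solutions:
 h(b) = C1 + Integral(b/cos(b), b)


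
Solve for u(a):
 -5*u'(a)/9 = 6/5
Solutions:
 u(a) = C1 - 54*a/25


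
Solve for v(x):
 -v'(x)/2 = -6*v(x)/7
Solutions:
 v(x) = C1*exp(12*x/7)


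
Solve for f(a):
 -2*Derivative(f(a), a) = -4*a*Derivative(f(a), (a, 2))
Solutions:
 f(a) = C1 + C2*a^(3/2)


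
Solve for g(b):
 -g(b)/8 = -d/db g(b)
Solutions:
 g(b) = C1*exp(b/8)


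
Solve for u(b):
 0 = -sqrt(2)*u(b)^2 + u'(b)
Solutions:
 u(b) = -1/(C1 + sqrt(2)*b)


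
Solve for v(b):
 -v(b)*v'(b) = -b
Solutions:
 v(b) = -sqrt(C1 + b^2)
 v(b) = sqrt(C1 + b^2)


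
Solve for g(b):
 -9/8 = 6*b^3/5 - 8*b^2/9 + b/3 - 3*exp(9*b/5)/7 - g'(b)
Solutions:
 g(b) = C1 + 3*b^4/10 - 8*b^3/27 + b^2/6 + 9*b/8 - 5*exp(9*b/5)/21


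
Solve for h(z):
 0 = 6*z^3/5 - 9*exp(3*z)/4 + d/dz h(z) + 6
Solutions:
 h(z) = C1 - 3*z^4/10 - 6*z + 3*exp(3*z)/4


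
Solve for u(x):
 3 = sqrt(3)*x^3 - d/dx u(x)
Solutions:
 u(x) = C1 + sqrt(3)*x^4/4 - 3*x


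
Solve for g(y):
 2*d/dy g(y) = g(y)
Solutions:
 g(y) = C1*exp(y/2)


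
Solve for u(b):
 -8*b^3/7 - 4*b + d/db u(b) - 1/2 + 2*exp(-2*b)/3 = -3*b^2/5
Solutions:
 u(b) = C1 + 2*b^4/7 - b^3/5 + 2*b^2 + b/2 + exp(-2*b)/3


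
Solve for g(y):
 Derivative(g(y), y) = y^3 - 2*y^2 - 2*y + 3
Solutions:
 g(y) = C1 + y^4/4 - 2*y^3/3 - y^2 + 3*y


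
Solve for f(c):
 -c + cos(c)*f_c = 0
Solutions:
 f(c) = C1 + Integral(c/cos(c), c)


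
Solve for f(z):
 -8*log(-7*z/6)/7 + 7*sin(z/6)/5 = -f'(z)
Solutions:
 f(z) = C1 + 8*z*log(-z)/7 - 8*z*log(6)/7 - 8*z/7 + 8*z*log(7)/7 + 42*cos(z/6)/5


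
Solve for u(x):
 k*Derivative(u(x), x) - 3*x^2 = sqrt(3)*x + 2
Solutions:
 u(x) = C1 + x^3/k + sqrt(3)*x^2/(2*k) + 2*x/k


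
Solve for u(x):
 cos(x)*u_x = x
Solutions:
 u(x) = C1 + Integral(x/cos(x), x)


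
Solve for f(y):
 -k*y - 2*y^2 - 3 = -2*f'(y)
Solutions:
 f(y) = C1 + k*y^2/4 + y^3/3 + 3*y/2


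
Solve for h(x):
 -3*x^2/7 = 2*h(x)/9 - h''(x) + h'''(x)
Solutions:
 h(x) = C1*exp(x*((sqrt(3) + 2)^(-1/3) + (sqrt(3) + 2)^(1/3) + 2)/6)*sin(sqrt(3)*x*(-(sqrt(3) + 2)^(1/3) + (sqrt(3) + 2)^(-1/3))/6) + C2*exp(x*((sqrt(3) + 2)^(-1/3) + (sqrt(3) + 2)^(1/3) + 2)/6)*cos(sqrt(3)*x*(-(sqrt(3) + 2)^(1/3) + (sqrt(3) + 2)^(-1/3))/6) + C3*exp(x*(-(sqrt(3) + 2)^(1/3) - 1/(sqrt(3) + 2)^(1/3) + 1)/3) - 27*x^2/14 - 243/14


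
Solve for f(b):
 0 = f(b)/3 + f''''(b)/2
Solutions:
 f(b) = (C1*sin(6^(3/4)*b/6) + C2*cos(6^(3/4)*b/6))*exp(-6^(3/4)*b/6) + (C3*sin(6^(3/4)*b/6) + C4*cos(6^(3/4)*b/6))*exp(6^(3/4)*b/6)


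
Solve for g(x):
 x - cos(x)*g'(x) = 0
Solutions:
 g(x) = C1 + Integral(x/cos(x), x)


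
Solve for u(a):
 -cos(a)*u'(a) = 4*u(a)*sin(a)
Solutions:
 u(a) = C1*cos(a)^4


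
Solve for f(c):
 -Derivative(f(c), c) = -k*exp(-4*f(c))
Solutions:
 f(c) = log(-I*(C1 + 4*c*k)^(1/4))
 f(c) = log(I*(C1 + 4*c*k)^(1/4))
 f(c) = log(-(C1 + 4*c*k)^(1/4))
 f(c) = log(C1 + 4*c*k)/4


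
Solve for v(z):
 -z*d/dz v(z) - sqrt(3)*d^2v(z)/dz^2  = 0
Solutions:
 v(z) = C1 + C2*erf(sqrt(2)*3^(3/4)*z/6)


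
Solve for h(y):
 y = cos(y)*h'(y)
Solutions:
 h(y) = C1 + Integral(y/cos(y), y)


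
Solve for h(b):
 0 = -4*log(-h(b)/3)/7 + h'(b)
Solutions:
 -7*Integral(1/(log(-_y) - log(3)), (_y, h(b)))/4 = C1 - b


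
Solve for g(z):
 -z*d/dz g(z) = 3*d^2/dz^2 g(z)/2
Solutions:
 g(z) = C1 + C2*erf(sqrt(3)*z/3)


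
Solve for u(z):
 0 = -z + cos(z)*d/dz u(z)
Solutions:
 u(z) = C1 + Integral(z/cos(z), z)


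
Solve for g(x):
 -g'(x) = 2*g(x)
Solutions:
 g(x) = C1*exp(-2*x)


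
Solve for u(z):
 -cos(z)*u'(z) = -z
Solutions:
 u(z) = C1 + Integral(z/cos(z), z)


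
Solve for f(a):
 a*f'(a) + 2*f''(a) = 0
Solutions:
 f(a) = C1 + C2*erf(a/2)


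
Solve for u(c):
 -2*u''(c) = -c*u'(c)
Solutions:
 u(c) = C1 + C2*erfi(c/2)


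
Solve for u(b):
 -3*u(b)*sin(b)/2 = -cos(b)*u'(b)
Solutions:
 u(b) = C1/cos(b)^(3/2)


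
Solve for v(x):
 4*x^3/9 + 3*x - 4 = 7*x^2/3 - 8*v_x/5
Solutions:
 v(x) = C1 - 5*x^4/72 + 35*x^3/72 - 15*x^2/16 + 5*x/2


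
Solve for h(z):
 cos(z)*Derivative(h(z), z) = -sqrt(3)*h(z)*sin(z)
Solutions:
 h(z) = C1*cos(z)^(sqrt(3))


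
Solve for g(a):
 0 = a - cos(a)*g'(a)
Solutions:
 g(a) = C1 + Integral(a/cos(a), a)


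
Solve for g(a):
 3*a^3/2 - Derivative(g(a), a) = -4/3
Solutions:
 g(a) = C1 + 3*a^4/8 + 4*a/3


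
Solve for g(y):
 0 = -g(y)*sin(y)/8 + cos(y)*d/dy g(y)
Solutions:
 g(y) = C1/cos(y)^(1/8)


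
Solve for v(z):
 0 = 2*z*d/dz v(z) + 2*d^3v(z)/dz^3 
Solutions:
 v(z) = C1 + Integral(C2*airyai(-z) + C3*airybi(-z), z)


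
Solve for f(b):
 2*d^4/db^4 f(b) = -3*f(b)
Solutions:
 f(b) = (C1*sin(6^(1/4)*b/2) + C2*cos(6^(1/4)*b/2))*exp(-6^(1/4)*b/2) + (C3*sin(6^(1/4)*b/2) + C4*cos(6^(1/4)*b/2))*exp(6^(1/4)*b/2)


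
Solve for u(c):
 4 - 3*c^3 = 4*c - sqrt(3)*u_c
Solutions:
 u(c) = C1 + sqrt(3)*c^4/4 + 2*sqrt(3)*c^2/3 - 4*sqrt(3)*c/3


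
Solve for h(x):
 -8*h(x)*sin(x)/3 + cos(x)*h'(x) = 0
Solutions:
 h(x) = C1/cos(x)^(8/3)


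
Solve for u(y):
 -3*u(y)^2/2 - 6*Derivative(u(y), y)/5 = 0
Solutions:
 u(y) = 4/(C1 + 5*y)


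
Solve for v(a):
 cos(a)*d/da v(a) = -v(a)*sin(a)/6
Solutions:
 v(a) = C1*cos(a)^(1/6)


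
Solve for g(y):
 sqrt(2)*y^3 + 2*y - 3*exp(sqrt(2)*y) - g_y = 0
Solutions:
 g(y) = C1 + sqrt(2)*y^4/4 + y^2 - 3*sqrt(2)*exp(sqrt(2)*y)/2


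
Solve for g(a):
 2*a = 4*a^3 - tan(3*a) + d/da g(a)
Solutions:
 g(a) = C1 - a^4 + a^2 - log(cos(3*a))/3


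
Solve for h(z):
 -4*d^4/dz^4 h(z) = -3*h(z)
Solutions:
 h(z) = C1*exp(-sqrt(2)*3^(1/4)*z/2) + C2*exp(sqrt(2)*3^(1/4)*z/2) + C3*sin(sqrt(2)*3^(1/4)*z/2) + C4*cos(sqrt(2)*3^(1/4)*z/2)


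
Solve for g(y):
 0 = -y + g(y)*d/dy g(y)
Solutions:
 g(y) = -sqrt(C1 + y^2)
 g(y) = sqrt(C1 + y^2)


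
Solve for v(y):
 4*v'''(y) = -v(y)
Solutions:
 v(y) = C3*exp(-2^(1/3)*y/2) + (C1*sin(2^(1/3)*sqrt(3)*y/4) + C2*cos(2^(1/3)*sqrt(3)*y/4))*exp(2^(1/3)*y/4)


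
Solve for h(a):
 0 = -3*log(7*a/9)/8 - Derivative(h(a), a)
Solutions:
 h(a) = C1 - 3*a*log(a)/8 - 3*a*log(7)/8 + 3*a/8 + 3*a*log(3)/4


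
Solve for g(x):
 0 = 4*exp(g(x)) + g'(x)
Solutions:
 g(x) = log(1/(C1 + 4*x))


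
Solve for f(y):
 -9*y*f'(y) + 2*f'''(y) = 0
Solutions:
 f(y) = C1 + Integral(C2*airyai(6^(2/3)*y/2) + C3*airybi(6^(2/3)*y/2), y)


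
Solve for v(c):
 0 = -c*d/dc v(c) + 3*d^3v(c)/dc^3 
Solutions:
 v(c) = C1 + Integral(C2*airyai(3^(2/3)*c/3) + C3*airybi(3^(2/3)*c/3), c)


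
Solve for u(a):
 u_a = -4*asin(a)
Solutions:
 u(a) = C1 - 4*a*asin(a) - 4*sqrt(1 - a^2)


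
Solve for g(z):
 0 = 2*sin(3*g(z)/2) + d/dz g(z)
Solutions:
 g(z) = -2*acos((-C1 - exp(6*z))/(C1 - exp(6*z)))/3 + 4*pi/3
 g(z) = 2*acos((-C1 - exp(6*z))/(C1 - exp(6*z)))/3


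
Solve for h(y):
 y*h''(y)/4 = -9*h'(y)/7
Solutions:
 h(y) = C1 + C2/y^(29/7)


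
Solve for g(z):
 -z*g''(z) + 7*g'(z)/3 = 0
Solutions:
 g(z) = C1 + C2*z^(10/3)


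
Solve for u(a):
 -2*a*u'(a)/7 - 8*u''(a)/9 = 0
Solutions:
 u(a) = C1 + C2*erf(3*sqrt(14)*a/28)


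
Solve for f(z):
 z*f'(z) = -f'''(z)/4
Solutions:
 f(z) = C1 + Integral(C2*airyai(-2^(2/3)*z) + C3*airybi(-2^(2/3)*z), z)


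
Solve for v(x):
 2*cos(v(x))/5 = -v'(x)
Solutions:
 2*x/5 - log(sin(v(x)) - 1)/2 + log(sin(v(x)) + 1)/2 = C1


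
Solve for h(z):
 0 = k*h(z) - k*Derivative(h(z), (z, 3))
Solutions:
 h(z) = C3*exp(z) + (C1*sin(sqrt(3)*z/2) + C2*cos(sqrt(3)*z/2))*exp(-z/2)


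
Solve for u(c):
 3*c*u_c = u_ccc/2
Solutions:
 u(c) = C1 + Integral(C2*airyai(6^(1/3)*c) + C3*airybi(6^(1/3)*c), c)


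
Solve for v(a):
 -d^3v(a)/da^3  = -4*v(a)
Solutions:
 v(a) = C3*exp(2^(2/3)*a) + (C1*sin(2^(2/3)*sqrt(3)*a/2) + C2*cos(2^(2/3)*sqrt(3)*a/2))*exp(-2^(2/3)*a/2)


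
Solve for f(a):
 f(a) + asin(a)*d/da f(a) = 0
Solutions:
 f(a) = C1*exp(-Integral(1/asin(a), a))


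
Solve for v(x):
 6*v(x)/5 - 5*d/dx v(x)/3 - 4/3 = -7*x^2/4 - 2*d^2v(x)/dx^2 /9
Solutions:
 v(x) = C1*exp(3*x*(25 - sqrt(385))/20) + C2*exp(3*x*(sqrt(385) + 25)/20) - 35*x^2/24 - 875*x/216 - 15455/3888


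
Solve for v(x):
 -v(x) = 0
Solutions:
 v(x) = 0


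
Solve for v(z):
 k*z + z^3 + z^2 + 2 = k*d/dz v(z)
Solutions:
 v(z) = C1 + z^2/2 + z^4/(4*k) + z^3/(3*k) + 2*z/k


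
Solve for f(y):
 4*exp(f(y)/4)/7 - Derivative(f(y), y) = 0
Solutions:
 f(y) = 4*log(-1/(C1 + 4*y)) + 4*log(28)


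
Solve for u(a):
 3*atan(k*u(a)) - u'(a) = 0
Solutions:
 Integral(1/atan(_y*k), (_y, u(a))) = C1 + 3*a


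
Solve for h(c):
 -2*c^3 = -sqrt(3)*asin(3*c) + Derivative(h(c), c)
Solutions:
 h(c) = C1 - c^4/2 + sqrt(3)*(c*asin(3*c) + sqrt(1 - 9*c^2)/3)


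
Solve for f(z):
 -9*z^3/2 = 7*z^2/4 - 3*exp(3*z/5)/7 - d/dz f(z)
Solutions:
 f(z) = C1 + 9*z^4/8 + 7*z^3/12 - 5*exp(3*z/5)/7


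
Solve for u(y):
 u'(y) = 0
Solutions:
 u(y) = C1


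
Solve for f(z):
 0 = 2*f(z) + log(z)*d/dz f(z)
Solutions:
 f(z) = C1*exp(-2*li(z))


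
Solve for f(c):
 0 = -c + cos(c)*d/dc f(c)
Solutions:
 f(c) = C1 + Integral(c/cos(c), c)


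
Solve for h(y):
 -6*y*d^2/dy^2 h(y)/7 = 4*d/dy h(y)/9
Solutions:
 h(y) = C1 + C2*y^(13/27)


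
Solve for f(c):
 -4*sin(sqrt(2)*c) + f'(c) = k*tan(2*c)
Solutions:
 f(c) = C1 - k*log(cos(2*c))/2 - 2*sqrt(2)*cos(sqrt(2)*c)


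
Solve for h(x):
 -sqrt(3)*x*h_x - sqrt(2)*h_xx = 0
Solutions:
 h(x) = C1 + C2*erf(6^(1/4)*x/2)


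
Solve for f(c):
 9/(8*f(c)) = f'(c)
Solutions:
 f(c) = -sqrt(C1 + 9*c)/2
 f(c) = sqrt(C1 + 9*c)/2


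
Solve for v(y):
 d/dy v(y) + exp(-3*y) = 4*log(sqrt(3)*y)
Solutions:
 v(y) = C1 + 4*y*log(y) + 2*y*(-2 + log(3)) + exp(-3*y)/3


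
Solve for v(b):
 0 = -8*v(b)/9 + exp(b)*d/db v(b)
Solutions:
 v(b) = C1*exp(-8*exp(-b)/9)


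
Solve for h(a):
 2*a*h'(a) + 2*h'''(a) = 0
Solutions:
 h(a) = C1 + Integral(C2*airyai(-a) + C3*airybi(-a), a)


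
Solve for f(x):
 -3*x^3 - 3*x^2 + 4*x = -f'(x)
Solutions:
 f(x) = C1 + 3*x^4/4 + x^3 - 2*x^2


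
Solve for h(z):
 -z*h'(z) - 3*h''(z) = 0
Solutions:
 h(z) = C1 + C2*erf(sqrt(6)*z/6)


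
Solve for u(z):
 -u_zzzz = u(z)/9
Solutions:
 u(z) = (C1*sin(sqrt(6)*z/6) + C2*cos(sqrt(6)*z/6))*exp(-sqrt(6)*z/6) + (C3*sin(sqrt(6)*z/6) + C4*cos(sqrt(6)*z/6))*exp(sqrt(6)*z/6)


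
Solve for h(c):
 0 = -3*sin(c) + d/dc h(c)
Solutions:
 h(c) = C1 - 3*cos(c)


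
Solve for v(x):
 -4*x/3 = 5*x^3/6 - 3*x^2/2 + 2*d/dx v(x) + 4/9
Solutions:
 v(x) = C1 - 5*x^4/48 + x^3/4 - x^2/3 - 2*x/9


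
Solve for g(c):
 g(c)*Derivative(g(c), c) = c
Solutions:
 g(c) = -sqrt(C1 + c^2)
 g(c) = sqrt(C1 + c^2)


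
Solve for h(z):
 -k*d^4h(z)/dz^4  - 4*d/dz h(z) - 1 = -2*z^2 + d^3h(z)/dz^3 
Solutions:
 h(z) = C1 + C2*exp(-z*((sqrt(((54 + k^(-2))^2 - 1/k^4)/k^2) + 54/k + k^(-3))^(1/3) + 1/k + 1/(k^2*(sqrt(((54 + k^(-2))^2 - 1/k^4)/k^2) + 54/k + k^(-3))^(1/3)))/3) + C3*exp(z*((sqrt(((54 + k^(-2))^2 - 1/k^4)/k^2) + 54/k + k^(-3))^(1/3) - sqrt(3)*I*(sqrt(((54 + k^(-2))^2 - 1/k^4)/k^2) + 54/k + k^(-3))^(1/3) - 2/k - 4/(k^2*(-1 + sqrt(3)*I)*(sqrt(((54 + k^(-2))^2 - 1/k^4)/k^2) + 54/k + k^(-3))^(1/3)))/6) + C4*exp(z*((sqrt(((54 + k^(-2))^2 - 1/k^4)/k^2) + 54/k + k^(-3))^(1/3) + sqrt(3)*I*(sqrt(((54 + k^(-2))^2 - 1/k^4)/k^2) + 54/k + k^(-3))^(1/3) - 2/k + 4/(k^2*(1 + sqrt(3)*I)*(sqrt(((54 + k^(-2))^2 - 1/k^4)/k^2) + 54/k + k^(-3))^(1/3)))/6) + z^3/6 - z/2


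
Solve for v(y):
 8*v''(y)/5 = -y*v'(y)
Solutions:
 v(y) = C1 + C2*erf(sqrt(5)*y/4)


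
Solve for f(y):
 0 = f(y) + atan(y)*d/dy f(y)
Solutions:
 f(y) = C1*exp(-Integral(1/atan(y), y))


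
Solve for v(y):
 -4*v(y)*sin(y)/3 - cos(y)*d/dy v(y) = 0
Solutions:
 v(y) = C1*cos(y)^(4/3)


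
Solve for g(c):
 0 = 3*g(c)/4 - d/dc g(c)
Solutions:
 g(c) = C1*exp(3*c/4)


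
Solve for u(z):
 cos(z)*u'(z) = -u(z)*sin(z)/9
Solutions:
 u(z) = C1*cos(z)^(1/9)


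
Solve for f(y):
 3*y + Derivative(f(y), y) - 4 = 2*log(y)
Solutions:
 f(y) = C1 - 3*y^2/2 + 2*y*log(y) + 2*y


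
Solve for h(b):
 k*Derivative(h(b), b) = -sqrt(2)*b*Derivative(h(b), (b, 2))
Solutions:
 h(b) = C1 + b^(-sqrt(2)*re(k)/2 + 1)*(C2*sin(sqrt(2)*log(b)*Abs(im(k))/2) + C3*cos(sqrt(2)*log(b)*im(k)/2))


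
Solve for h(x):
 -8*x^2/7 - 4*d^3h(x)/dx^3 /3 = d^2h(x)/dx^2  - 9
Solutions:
 h(x) = C1 + C2*x + C3*exp(-3*x/4) - 2*x^4/21 + 32*x^3/63 + 311*x^2/126


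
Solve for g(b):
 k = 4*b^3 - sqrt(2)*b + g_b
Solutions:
 g(b) = C1 - b^4 + sqrt(2)*b^2/2 + b*k


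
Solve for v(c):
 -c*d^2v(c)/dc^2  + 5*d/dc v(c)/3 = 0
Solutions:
 v(c) = C1 + C2*c^(8/3)


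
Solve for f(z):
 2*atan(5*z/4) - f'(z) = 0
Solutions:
 f(z) = C1 + 2*z*atan(5*z/4) - 4*log(25*z^2 + 16)/5


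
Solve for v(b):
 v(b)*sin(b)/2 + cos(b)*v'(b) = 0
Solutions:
 v(b) = C1*sqrt(cos(b))


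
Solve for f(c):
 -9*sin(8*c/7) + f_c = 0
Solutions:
 f(c) = C1 - 63*cos(8*c/7)/8


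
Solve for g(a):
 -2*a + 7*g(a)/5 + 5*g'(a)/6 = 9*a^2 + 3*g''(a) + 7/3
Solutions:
 g(a) = C1*exp(a*(25 - sqrt(15745))/180) + C2*exp(a*(25 + sqrt(15745))/180) + 45*a^2/7 - 305*a/49 + 22585/686


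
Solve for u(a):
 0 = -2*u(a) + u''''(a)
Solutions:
 u(a) = C1*exp(-2^(1/4)*a) + C2*exp(2^(1/4)*a) + C3*sin(2^(1/4)*a) + C4*cos(2^(1/4)*a)


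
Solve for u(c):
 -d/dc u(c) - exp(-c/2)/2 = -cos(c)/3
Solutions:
 u(c) = C1 + sin(c)/3 + exp(-c/2)


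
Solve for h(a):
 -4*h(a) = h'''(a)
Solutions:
 h(a) = C3*exp(-2^(2/3)*a) + (C1*sin(2^(2/3)*sqrt(3)*a/2) + C2*cos(2^(2/3)*sqrt(3)*a/2))*exp(2^(2/3)*a/2)


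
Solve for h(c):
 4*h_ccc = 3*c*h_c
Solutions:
 h(c) = C1 + Integral(C2*airyai(6^(1/3)*c/2) + C3*airybi(6^(1/3)*c/2), c)


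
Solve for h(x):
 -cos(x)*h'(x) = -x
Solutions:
 h(x) = C1 + Integral(x/cos(x), x)


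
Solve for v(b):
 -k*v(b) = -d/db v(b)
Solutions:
 v(b) = C1*exp(b*k)


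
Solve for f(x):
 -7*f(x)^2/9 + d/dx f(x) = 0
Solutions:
 f(x) = -9/(C1 + 7*x)


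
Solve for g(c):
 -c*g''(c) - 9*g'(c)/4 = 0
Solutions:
 g(c) = C1 + C2/c^(5/4)


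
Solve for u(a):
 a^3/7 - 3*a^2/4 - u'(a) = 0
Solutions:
 u(a) = C1 + a^4/28 - a^3/4


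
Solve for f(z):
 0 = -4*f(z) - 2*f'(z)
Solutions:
 f(z) = C1*exp(-2*z)


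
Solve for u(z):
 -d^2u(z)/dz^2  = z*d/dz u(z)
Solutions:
 u(z) = C1 + C2*erf(sqrt(2)*z/2)


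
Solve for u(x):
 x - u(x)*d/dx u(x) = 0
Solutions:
 u(x) = -sqrt(C1 + x^2)
 u(x) = sqrt(C1 + x^2)


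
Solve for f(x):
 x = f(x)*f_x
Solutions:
 f(x) = -sqrt(C1 + x^2)
 f(x) = sqrt(C1 + x^2)


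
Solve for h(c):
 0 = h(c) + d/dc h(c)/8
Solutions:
 h(c) = C1*exp(-8*c)


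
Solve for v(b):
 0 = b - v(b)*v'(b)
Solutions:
 v(b) = -sqrt(C1 + b^2)
 v(b) = sqrt(C1 + b^2)


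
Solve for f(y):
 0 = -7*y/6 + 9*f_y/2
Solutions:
 f(y) = C1 + 7*y^2/54


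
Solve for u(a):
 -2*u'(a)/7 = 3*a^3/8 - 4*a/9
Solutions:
 u(a) = C1 - 21*a^4/64 + 7*a^2/9


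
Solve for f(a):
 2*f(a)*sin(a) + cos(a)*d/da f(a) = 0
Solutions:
 f(a) = C1*cos(a)^2


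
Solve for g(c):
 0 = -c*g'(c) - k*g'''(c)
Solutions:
 g(c) = C1 + Integral(C2*airyai(c*(-1/k)^(1/3)) + C3*airybi(c*(-1/k)^(1/3)), c)


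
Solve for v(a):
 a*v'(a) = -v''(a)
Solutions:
 v(a) = C1 + C2*erf(sqrt(2)*a/2)


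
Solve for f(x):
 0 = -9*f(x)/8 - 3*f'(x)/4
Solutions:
 f(x) = C1*exp(-3*x/2)


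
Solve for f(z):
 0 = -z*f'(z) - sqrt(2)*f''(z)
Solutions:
 f(z) = C1 + C2*erf(2^(1/4)*z/2)


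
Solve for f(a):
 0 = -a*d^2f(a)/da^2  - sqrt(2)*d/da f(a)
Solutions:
 f(a) = C1 + C2*a^(1 - sqrt(2))


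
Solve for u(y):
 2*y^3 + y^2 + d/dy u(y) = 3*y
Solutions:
 u(y) = C1 - y^4/2 - y^3/3 + 3*y^2/2


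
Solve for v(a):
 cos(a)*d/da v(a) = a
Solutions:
 v(a) = C1 + Integral(a/cos(a), a)


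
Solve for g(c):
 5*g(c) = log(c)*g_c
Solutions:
 g(c) = C1*exp(5*li(c))


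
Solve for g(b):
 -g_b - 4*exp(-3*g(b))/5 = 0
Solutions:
 g(b) = log(C1 - 12*b/5)/3
 g(b) = log((-1 - sqrt(3)*I)*(C1 - 12*b/5)^(1/3)/2)
 g(b) = log((-1 + sqrt(3)*I)*(C1 - 12*b/5)^(1/3)/2)


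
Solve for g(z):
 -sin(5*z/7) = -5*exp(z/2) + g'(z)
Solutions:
 g(z) = C1 + 10*exp(z/2) + 7*cos(5*z/7)/5


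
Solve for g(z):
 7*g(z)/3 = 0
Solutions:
 g(z) = 0


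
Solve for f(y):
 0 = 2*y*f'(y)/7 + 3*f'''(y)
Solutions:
 f(y) = C1 + Integral(C2*airyai(-2^(1/3)*21^(2/3)*y/21) + C3*airybi(-2^(1/3)*21^(2/3)*y/21), y)


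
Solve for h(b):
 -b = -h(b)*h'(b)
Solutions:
 h(b) = -sqrt(C1 + b^2)
 h(b) = sqrt(C1 + b^2)


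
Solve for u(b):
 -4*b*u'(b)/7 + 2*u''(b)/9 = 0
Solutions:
 u(b) = C1 + C2*erfi(3*sqrt(7)*b/7)


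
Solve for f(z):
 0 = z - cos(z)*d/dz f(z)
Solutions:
 f(z) = C1 + Integral(z/cos(z), z)


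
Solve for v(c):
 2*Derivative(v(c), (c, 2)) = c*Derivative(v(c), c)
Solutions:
 v(c) = C1 + C2*erfi(c/2)


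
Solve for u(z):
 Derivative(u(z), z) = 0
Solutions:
 u(z) = C1


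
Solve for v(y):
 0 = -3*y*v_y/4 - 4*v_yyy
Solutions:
 v(y) = C1 + Integral(C2*airyai(-2^(2/3)*3^(1/3)*y/4) + C3*airybi(-2^(2/3)*3^(1/3)*y/4), y)


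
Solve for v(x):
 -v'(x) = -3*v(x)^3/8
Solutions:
 v(x) = -2*sqrt(-1/(C1 + 3*x))
 v(x) = 2*sqrt(-1/(C1 + 3*x))


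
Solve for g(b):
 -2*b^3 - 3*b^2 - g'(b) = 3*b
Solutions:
 g(b) = C1 - b^4/2 - b^3 - 3*b^2/2


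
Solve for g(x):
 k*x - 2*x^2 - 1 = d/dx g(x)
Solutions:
 g(x) = C1 + k*x^2/2 - 2*x^3/3 - x


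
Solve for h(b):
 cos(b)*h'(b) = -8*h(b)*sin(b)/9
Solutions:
 h(b) = C1*cos(b)^(8/9)


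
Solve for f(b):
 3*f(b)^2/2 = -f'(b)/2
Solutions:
 f(b) = 1/(C1 + 3*b)


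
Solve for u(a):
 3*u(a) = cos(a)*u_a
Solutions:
 u(a) = C1*(sin(a) + 1)^(3/2)/(sin(a) - 1)^(3/2)


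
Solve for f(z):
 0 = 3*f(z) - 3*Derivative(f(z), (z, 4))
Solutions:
 f(z) = C1*exp(-z) + C2*exp(z) + C3*sin(z) + C4*cos(z)


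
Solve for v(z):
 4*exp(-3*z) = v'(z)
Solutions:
 v(z) = C1 - 4*exp(-3*z)/3


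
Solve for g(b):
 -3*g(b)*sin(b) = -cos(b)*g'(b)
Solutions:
 g(b) = C1/cos(b)^3


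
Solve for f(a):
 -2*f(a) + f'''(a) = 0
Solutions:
 f(a) = C3*exp(2^(1/3)*a) + (C1*sin(2^(1/3)*sqrt(3)*a/2) + C2*cos(2^(1/3)*sqrt(3)*a/2))*exp(-2^(1/3)*a/2)


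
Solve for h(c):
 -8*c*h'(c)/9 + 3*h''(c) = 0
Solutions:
 h(c) = C1 + C2*erfi(2*sqrt(3)*c/9)


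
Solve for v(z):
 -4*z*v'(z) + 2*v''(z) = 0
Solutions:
 v(z) = C1 + C2*erfi(z)


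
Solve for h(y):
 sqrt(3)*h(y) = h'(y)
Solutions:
 h(y) = C1*exp(sqrt(3)*y)


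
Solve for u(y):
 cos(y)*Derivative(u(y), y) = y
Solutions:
 u(y) = C1 + Integral(y/cos(y), y)


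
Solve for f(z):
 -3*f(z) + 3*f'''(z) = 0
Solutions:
 f(z) = C3*exp(z) + (C1*sin(sqrt(3)*z/2) + C2*cos(sqrt(3)*z/2))*exp(-z/2)


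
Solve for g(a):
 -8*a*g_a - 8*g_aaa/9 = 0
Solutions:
 g(a) = C1 + Integral(C2*airyai(-3^(2/3)*a) + C3*airybi(-3^(2/3)*a), a)


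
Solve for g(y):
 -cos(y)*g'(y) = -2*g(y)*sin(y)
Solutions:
 g(y) = C1/cos(y)^2


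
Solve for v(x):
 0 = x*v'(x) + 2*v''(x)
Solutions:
 v(x) = C1 + C2*erf(x/2)


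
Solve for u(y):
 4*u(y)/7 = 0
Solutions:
 u(y) = 0


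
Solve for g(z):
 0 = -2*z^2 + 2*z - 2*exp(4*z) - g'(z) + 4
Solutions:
 g(z) = C1 - 2*z^3/3 + z^2 + 4*z - exp(4*z)/2


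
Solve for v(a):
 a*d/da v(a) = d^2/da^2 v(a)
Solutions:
 v(a) = C1 + C2*erfi(sqrt(2)*a/2)


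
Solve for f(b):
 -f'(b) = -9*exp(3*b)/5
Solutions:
 f(b) = C1 + 3*exp(3*b)/5


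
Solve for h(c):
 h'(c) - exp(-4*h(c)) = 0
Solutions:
 h(c) = log(-I*(C1 + 4*c)^(1/4))
 h(c) = log(I*(C1 + 4*c)^(1/4))
 h(c) = log(-(C1 + 4*c)^(1/4))
 h(c) = log(C1 + 4*c)/4


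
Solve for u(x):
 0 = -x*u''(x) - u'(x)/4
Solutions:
 u(x) = C1 + C2*x^(3/4)


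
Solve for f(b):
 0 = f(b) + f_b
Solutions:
 f(b) = C1*exp(-b)


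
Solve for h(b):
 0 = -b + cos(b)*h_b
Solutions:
 h(b) = C1 + Integral(b/cos(b), b)


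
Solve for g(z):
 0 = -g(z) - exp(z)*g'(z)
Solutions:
 g(z) = C1*exp(exp(-z))


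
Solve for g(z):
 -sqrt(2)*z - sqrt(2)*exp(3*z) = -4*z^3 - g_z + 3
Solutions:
 g(z) = C1 - z^4 + sqrt(2)*z^2/2 + 3*z + sqrt(2)*exp(3*z)/3


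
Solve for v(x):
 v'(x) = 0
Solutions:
 v(x) = C1


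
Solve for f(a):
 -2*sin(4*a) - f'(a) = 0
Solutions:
 f(a) = C1 + cos(4*a)/2


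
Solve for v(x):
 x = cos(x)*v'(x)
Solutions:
 v(x) = C1 + Integral(x/cos(x), x)


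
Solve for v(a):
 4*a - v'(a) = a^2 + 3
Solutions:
 v(a) = C1 - a^3/3 + 2*a^2 - 3*a


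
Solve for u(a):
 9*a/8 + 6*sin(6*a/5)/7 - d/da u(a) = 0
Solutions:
 u(a) = C1 + 9*a^2/16 - 5*cos(6*a/5)/7


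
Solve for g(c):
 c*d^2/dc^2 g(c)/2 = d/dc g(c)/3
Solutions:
 g(c) = C1 + C2*c^(5/3)


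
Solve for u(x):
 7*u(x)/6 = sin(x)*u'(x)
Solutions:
 u(x) = C1*(cos(x) - 1)^(7/12)/(cos(x) + 1)^(7/12)


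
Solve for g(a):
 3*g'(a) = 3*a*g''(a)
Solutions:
 g(a) = C1 + C2*a^2


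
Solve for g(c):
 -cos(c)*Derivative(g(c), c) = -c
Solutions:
 g(c) = C1 + Integral(c/cos(c), c)


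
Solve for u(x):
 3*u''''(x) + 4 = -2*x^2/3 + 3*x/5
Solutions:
 u(x) = C1 + C2*x + C3*x^2 + C4*x^3 - x^6/1620 + x^5/600 - x^4/18


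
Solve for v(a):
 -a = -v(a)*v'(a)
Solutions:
 v(a) = -sqrt(C1 + a^2)
 v(a) = sqrt(C1 + a^2)


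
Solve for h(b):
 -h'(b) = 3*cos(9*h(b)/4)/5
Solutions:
 3*b/5 - 2*log(sin(9*h(b)/4) - 1)/9 + 2*log(sin(9*h(b)/4) + 1)/9 = C1


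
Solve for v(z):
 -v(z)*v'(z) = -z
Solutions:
 v(z) = -sqrt(C1 + z^2)
 v(z) = sqrt(C1 + z^2)


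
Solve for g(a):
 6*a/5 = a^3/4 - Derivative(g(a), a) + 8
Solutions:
 g(a) = C1 + a^4/16 - 3*a^2/5 + 8*a


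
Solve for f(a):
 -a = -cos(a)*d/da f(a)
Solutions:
 f(a) = C1 + Integral(a/cos(a), a)
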